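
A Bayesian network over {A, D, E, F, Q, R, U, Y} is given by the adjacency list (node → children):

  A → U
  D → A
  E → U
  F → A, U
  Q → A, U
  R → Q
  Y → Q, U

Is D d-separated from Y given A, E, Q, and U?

6 paths connect D and Y; each must be blocked for d-separation to hold:
Path 1: D → A ← Q ← Y
  Q is a chain here and Q is conditioned on, so the path is blocked at Q.
Path 2: D → A ← Q → U ← Y
  Q is a fork here and Q is conditioned on, so the path is blocked at Q.
Path 3: D → A ← F → U ← Q ← Y
  Q is a chain here and Q is conditioned on, so the path is blocked at Q.
Path 4: D → A ← F → U ← Y
  A is a collider and A is conditioned on, which opens it; F is a fork and F is not conditioned on; U is a collider and U is conditioned on, which opens it — no node blocks this path, so it is active.
Path 5: D → A → U ← Q ← Y
  A is a chain here and A is conditioned on, so the path is blocked at A.
Path 6: D → A → U ← Y
  A is a chain here and A is conditioned on, so the path is blocked at A.
Since the path D → A ← F → U ← Y is active, D and Y are not d-separated given {A, E, Q, U}.

No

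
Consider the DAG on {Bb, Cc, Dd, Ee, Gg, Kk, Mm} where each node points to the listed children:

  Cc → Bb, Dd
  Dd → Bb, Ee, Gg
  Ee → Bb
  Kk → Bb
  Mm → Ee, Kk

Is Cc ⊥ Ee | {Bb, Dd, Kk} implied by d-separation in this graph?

We examine all 6 paths between Cc and Ee:
  1. Cc → Dd → Ee — Dd:chain[blocks] ⇒ blocked
  2. Cc → Dd → Bb ← Ee — Dd:chain[blocks]; Bb:collider[open] ⇒ blocked
  3. Cc → Dd → Bb ← Kk ← Mm → Ee — Dd:chain[blocks]; Bb:collider[open]; Kk:chain[blocks]; Mm:fork[open] ⇒ blocked
  4. Cc → Bb ← Ee — Bb:collider[open] ⇒ active
  5. Cc → Bb ← Dd → Ee — Bb:collider[open]; Dd:fork[blocks] ⇒ blocked
  6. Cc → Bb ← Kk ← Mm → Ee — Bb:collider[open]; Kk:chain[blocks]; Mm:fork[open] ⇒ blocked
At least one path is unblocked, so d-separation fails.

No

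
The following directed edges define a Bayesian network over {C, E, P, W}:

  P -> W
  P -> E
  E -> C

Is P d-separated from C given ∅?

There is one path between P and C:
  1. P → E → C — E:chain[open] ⇒ active
Because an active path exists, P and C are not d-separated.

No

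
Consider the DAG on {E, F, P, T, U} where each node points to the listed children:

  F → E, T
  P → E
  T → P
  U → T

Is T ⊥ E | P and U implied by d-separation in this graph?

No

There are 2 undirected paths between T and E; checking each against the conditioning set {P, U}:
Path 1: T → P → E
  P is a chain here and P is conditioned on, so the path is blocked at P.
Path 2: T ← F → E
  F is a fork and F is not conditioned on — no node blocks this path, so it is active.
Because an active path exists, T and E are not d-separated.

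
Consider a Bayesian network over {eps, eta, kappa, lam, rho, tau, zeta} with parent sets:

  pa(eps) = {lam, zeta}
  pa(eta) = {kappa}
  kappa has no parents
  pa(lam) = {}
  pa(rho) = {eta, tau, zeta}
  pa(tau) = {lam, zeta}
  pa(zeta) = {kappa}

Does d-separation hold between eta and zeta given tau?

Enumerating the 4 paths from eta to zeta and testing each for blocking by {tau}:
Path 1: eta ← kappa → zeta
  kappa is a fork and kappa is not conditioned on — no node blocks this path, so it is active.
Path 2: eta → rho ← tau ← lam → eps ← zeta
  rho is a collider here and neither rho nor any of its descendants is conditioned on, so the collider stays closed — the path is blocked at rho.
Path 3: eta → rho ← tau ← zeta
  rho is a collider here and neither rho nor any of its descendants is conditioned on, so the collider stays closed — the path is blocked at rho.
Path 4: eta → rho ← zeta
  rho is a collider here and neither rho nor any of its descendants is conditioned on, so the collider stays closed — the path is blocked at rho.
At least one path is unblocked, so d-separation fails.

No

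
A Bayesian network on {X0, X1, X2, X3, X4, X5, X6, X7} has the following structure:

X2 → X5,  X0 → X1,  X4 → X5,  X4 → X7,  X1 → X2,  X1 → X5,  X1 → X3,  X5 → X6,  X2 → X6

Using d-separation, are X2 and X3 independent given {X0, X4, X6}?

We examine all 3 paths between X2 and X3:
Path 1: X2 → X6 ← X5 ← X1 → X3
  X6 is a collider and X6 is conditioned on, which opens it; X5 is a chain and X5 is not conditioned on; X1 is a fork and X1 is not conditioned on — no node blocks this path, so it is active.
Path 2: X2 → X5 ← X1 → X3
  X5 is a collider and its descendant X6 is conditioned on, which opens it; X1 is a fork and X1 is not conditioned on — no node blocks this path, so it is active.
Path 3: X2 ← X1 → X3
  X1 is a fork and X1 is not conditioned on — no node blocks this path, so it is active.
At least one path is unblocked, so d-separation fails.

No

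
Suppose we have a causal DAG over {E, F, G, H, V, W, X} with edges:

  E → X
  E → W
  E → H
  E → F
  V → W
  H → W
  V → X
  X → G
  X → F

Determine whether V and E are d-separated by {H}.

4 paths connect V and E; each must be blocked for d-separation to hold:
Path 1: V → X → F ← E
  F is a collider here and neither F nor any of its descendants is conditioned on, so the collider stays closed — the path is blocked at F.
Path 2: V → X ← E
  X is a collider here and neither X nor any of its descendants is conditioned on, so the collider stays closed — the path is blocked at X.
Path 3: V → W ← E
  W is a collider here and neither W nor any of its descendants is conditioned on, so the collider stays closed — the path is blocked at W.
Path 4: V → W ← H ← E
  W is a collider here and neither W nor any of its descendants is conditioned on, so the collider stays closed — the path is blocked at W.
Since every path is blocked, d-separation holds.

Yes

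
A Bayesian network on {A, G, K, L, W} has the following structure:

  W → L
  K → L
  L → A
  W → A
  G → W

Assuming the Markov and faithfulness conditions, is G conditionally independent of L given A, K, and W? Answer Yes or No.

Yes

Enumerating the 2 paths from G to L and testing each for blocking by {A, K, W}:
Path 1: G → W → A ← L
  W is a chain here and W is conditioned on, so the path is blocked at W.
Path 2: G → W → L
  W is a chain here and W is conditioned on, so the path is blocked at W.
Every path is blocked, so G and L are d-separated given {A, K, W}.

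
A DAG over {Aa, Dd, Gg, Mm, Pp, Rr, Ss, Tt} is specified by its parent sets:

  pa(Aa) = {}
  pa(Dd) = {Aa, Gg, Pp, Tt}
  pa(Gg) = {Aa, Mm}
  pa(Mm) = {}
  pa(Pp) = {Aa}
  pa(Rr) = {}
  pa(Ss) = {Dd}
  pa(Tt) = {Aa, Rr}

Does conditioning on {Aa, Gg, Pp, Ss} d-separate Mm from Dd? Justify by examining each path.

Yes

4 paths connect Mm and Dd; each must be blocked for d-separation to hold:
  1. Mm → Gg → Dd — Gg:chain[blocks] ⇒ blocked
  2. Mm → Gg ← Aa → Dd — Gg:collider[open]; Aa:fork[blocks] ⇒ blocked
  3. Mm → Gg ← Aa → Tt → Dd — Gg:collider[open]; Aa:fork[blocks]; Tt:chain[open] ⇒ blocked
  4. Mm → Gg ← Aa → Pp → Dd — Gg:collider[open]; Aa:fork[blocks]; Pp:chain[blocks] ⇒ blocked
Every path is blocked, so Mm and Dd are d-separated given {Aa, Gg, Pp, Ss}.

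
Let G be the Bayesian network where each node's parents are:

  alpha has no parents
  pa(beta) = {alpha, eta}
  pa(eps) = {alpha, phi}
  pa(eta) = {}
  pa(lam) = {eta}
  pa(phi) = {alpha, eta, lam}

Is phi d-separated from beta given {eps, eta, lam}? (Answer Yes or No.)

No

Enumerating the 4 paths from phi to beta and testing each for blocking by {eps, eta, lam}:
  1. phi ← alpha → beta — alpha:fork[open] ⇒ active
  2. phi → eps ← alpha → beta — eps:collider[open]; alpha:fork[open] ⇒ active
  3. phi ← lam ← eta → beta — lam:chain[blocks]; eta:fork[blocks] ⇒ blocked
  4. phi ← eta → beta — eta:fork[blocks] ⇒ blocked
Because an active path exists, phi and beta are not d-separated.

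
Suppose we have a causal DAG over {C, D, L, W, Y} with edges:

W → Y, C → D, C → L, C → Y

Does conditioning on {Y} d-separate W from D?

The only undirected path from W to D is:
Path 1: W → Y ← C → D
  Y is a collider and Y is conditioned on, which opens it; C is a fork and C is not conditioned on — no node blocks this path, so it is active.
Since the path W → Y ← C → D is active, W and D are not d-separated given {Y}.

No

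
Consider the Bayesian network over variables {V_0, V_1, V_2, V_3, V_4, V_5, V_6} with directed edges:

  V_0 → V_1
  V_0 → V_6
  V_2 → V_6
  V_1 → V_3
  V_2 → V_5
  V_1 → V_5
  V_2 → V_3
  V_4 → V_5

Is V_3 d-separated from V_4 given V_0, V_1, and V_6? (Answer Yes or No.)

Yes

4 paths connect V_3 and V_4; each must be blocked for d-separation to hold:
  1. V_3 ← V_2 → V_5 ← V_4 — V_2:fork[open]; V_5:collider[blocks] ⇒ blocked
  2. V_3 ← V_2 → V_6 ← V_0 → V_1 → V_5 ← V_4 — V_2:fork[open]; V_6:collider[open]; V_0:fork[blocks]; V_1:chain[blocks]; V_5:collider[blocks] ⇒ blocked
  3. V_3 ← V_1 → V_5 ← V_4 — V_1:fork[blocks]; V_5:collider[blocks] ⇒ blocked
  4. V_3 ← V_1 ← V_0 → V_6 ← V_2 → V_5 ← V_4 — V_1:chain[blocks]; V_0:fork[blocks]; V_6:collider[open]; V_2:fork[open]; V_5:collider[blocks] ⇒ blocked
All paths are blocked; V_3 ⊥ V_4 | {V_0, V_1, V_6} holds.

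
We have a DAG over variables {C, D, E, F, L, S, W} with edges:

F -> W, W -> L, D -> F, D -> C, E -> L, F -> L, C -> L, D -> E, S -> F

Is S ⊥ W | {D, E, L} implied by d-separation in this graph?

4 paths connect S and W; each must be blocked for d-separation to hold:
Path 1: S → F → W
  F is a chain and F is not conditioned on — no node blocks this path, so it is active.
Path 2: S → F ← D → E → L ← W
  D is a fork here and D is conditioned on, so the path is blocked at D.
Path 3: S → F ← D → C → L ← W
  D is a fork here and D is conditioned on, so the path is blocked at D.
Path 4: S → F → L ← W
  F is a chain and F is not conditioned on; L is a collider and L is conditioned on, which opens it — no node blocks this path, so it is active.
Since the path S → F → W is active, S and W are not d-separated given {D, E, L}.

No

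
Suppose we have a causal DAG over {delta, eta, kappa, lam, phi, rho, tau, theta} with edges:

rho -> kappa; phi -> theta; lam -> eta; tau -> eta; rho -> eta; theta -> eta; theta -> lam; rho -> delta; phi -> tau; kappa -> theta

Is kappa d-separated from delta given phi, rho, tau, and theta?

Enumerating the 4 paths from kappa to delta and testing each for blocking by {phi, rho, tau, theta}:
Path 1: kappa → theta → lam → eta ← rho → delta
  theta is a chain here and theta is conditioned on, so the path is blocked at theta.
Path 2: kappa → theta → eta ← rho → delta
  theta is a chain here and theta is conditioned on, so the path is blocked at theta.
Path 3: kappa → theta ← phi → tau → eta ← rho → delta
  phi is a fork here and phi is conditioned on, so the path is blocked at phi.
Path 4: kappa ← rho → delta
  rho is a fork here and rho is conditioned on, so the path is blocked at rho.
Since every path is blocked, d-separation holds.

Yes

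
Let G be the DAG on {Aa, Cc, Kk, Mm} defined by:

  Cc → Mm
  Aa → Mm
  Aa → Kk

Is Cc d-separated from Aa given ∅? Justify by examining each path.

Yes

The only undirected path from Cc to Aa is:
Path 1: Cc → Mm ← Aa
  Mm is a collider here and neither Mm nor any of its descendants is conditioned on, so the collider stays closed — the path is blocked at Mm.
Every path is blocked, so Cc and Aa are d-separated given ∅.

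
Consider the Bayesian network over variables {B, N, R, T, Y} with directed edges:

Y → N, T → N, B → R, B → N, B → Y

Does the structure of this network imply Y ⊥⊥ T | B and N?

No

There are 2 undirected paths between Y and T; checking each against the conditioning set {B, N}:
Path 1: Y ← B → N ← T
  B is a fork here and B is conditioned on, so the path is blocked at B.
Path 2: Y → N ← T
  N is a collider and N is conditioned on, which opens it — no node blocks this path, so it is active.
Because an active path exists, Y and T are not d-separated.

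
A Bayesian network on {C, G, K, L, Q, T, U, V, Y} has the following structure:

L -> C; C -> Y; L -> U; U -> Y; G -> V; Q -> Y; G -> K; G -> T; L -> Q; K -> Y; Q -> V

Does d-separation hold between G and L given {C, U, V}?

No

We examine all 6 paths between G and L:
Path 1: G → V ← Q → Y ← U ← L
  Y is a collider here and neither Y nor any of its descendants is conditioned on, so the collider stays closed — the path is blocked at Y.
Path 2: G → V ← Q → Y ← C ← L
  Y is a collider here and neither Y nor any of its descendants is conditioned on, so the collider stays closed — the path is blocked at Y.
Path 3: G → V ← Q ← L
  V is a collider and V is conditioned on, which opens it; Q is a chain and Q is not conditioned on — no node blocks this path, so it is active.
Path 4: G → K → Y ← U ← L
  Y is a collider here and neither Y nor any of its descendants is conditioned on, so the collider stays closed — the path is blocked at Y.
Path 5: G → K → Y ← Q ← L
  Y is a collider here and neither Y nor any of its descendants is conditioned on, so the collider stays closed — the path is blocked at Y.
Path 6: G → K → Y ← C ← L
  Y is a collider here and neither Y nor any of its descendants is conditioned on, so the collider stays closed — the path is blocked at Y.
At least one path is unblocked, so d-separation fails.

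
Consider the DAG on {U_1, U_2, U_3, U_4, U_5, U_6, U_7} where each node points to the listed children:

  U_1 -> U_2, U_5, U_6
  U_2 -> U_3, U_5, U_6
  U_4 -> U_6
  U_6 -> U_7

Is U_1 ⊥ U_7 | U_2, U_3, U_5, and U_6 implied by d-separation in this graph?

Yes

We examine all 3 paths between U_1 and U_7:
Path 1: U_1 → U_6 → U_7
  U_6 is a chain here and U_6 is conditioned on, so the path is blocked at U_6.
Path 2: U_1 → U_5 ← U_2 → U_6 → U_7
  U_2 is a fork here and U_2 is conditioned on, so the path is blocked at U_2.
Path 3: U_1 → U_2 → U_6 → U_7
  U_2 is a chain here and U_2 is conditioned on, so the path is blocked at U_2.
Every path is blocked, so U_1 and U_7 are d-separated given {U_2, U_3, U_5, U_6}.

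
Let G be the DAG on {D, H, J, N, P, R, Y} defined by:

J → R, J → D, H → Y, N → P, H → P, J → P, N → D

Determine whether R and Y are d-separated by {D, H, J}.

Enumerating the 2 paths from R to Y and testing each for blocking by {D, H, J}:
  1. R ← J → P ← H → Y — J:fork[blocks]; P:collider[blocks]; H:fork[blocks] ⇒ blocked
  2. R ← J → D ← N → P ← H → Y — J:fork[blocks]; D:collider[open]; N:fork[open]; P:collider[blocks]; H:fork[blocks] ⇒ blocked
Since every path is blocked, d-separation holds.

Yes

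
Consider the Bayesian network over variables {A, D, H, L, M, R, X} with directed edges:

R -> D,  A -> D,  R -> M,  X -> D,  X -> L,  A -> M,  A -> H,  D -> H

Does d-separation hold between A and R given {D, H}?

No

We examine all 3 paths between A and R:
  1. A → H ← D ← R — H:collider[open]; D:chain[blocks] ⇒ blocked
  2. A → D ← R — D:collider[open] ⇒ active
  3. A → M ← R — M:collider[blocks] ⇒ blocked
Because an active path exists, A and R are not d-separated.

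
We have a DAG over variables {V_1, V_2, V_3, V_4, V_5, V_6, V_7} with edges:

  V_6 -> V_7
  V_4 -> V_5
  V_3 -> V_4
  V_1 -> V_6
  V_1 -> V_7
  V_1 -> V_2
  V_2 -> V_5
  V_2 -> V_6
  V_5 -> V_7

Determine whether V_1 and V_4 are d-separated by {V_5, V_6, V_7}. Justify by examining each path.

6 paths connect V_1 and V_4; each must be blocked for d-separation to hold:
Path 1: V_1 → V_7 ← V_5 ← V_4
  V_5 is a chain here and V_5 is conditioned on, so the path is blocked at V_5.
Path 2: V_1 → V_7 ← V_6 ← V_2 → V_5 ← V_4
  V_6 is a chain here and V_6 is conditioned on, so the path is blocked at V_6.
Path 3: V_1 → V_2 → V_5 ← V_4
  V_2 is a chain and V_2 is not conditioned on; V_5 is a collider and V_5 is conditioned on, which opens it — no node blocks this path, so it is active.
Path 4: V_1 → V_2 → V_6 → V_7 ← V_5 ← V_4
  V_6 is a chain here and V_6 is conditioned on, so the path is blocked at V_6.
Path 5: V_1 → V_6 → V_7 ← V_5 ← V_4
  V_6 is a chain here and V_6 is conditioned on, so the path is blocked at V_6.
Path 6: V_1 → V_6 ← V_2 → V_5 ← V_4
  V_6 is a collider and V_6 is conditioned on, which opens it; V_2 is a fork and V_2 is not conditioned on; V_5 is a collider and V_5 is conditioned on, which opens it — no node blocks this path, so it is active.
At least one path is unblocked, so d-separation fails.

No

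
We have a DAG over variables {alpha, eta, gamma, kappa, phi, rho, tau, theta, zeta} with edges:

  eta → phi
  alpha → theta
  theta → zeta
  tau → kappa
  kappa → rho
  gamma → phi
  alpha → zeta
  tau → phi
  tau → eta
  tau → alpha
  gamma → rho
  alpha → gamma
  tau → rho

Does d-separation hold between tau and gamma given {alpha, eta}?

Yes

Enumerating the 5 paths from tau to gamma and testing each for blocking by {alpha, eta}:
  1. tau → eta → phi ← gamma — eta:chain[blocks]; phi:collider[blocks] ⇒ blocked
  2. tau → alpha → gamma — alpha:chain[blocks] ⇒ blocked
  3. tau → kappa → rho ← gamma — kappa:chain[open]; rho:collider[blocks] ⇒ blocked
  4. tau → phi ← gamma — phi:collider[blocks] ⇒ blocked
  5. tau → rho ← gamma — rho:collider[blocks] ⇒ blocked
All paths are blocked; tau ⊥ gamma | {alpha, eta} holds.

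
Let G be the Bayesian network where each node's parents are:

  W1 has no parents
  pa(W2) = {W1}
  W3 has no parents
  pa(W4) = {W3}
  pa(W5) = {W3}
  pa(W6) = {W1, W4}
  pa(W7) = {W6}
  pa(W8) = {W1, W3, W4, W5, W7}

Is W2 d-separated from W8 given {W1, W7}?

There are 5 undirected paths between W2 and W8; checking each against the conditioning set {W1, W7}:
Path 1: W2 ← W1 → W6 ← W4 → W8
  W1 is a fork here and W1 is conditioned on, so the path is blocked at W1.
Path 2: W2 ← W1 → W6 ← W4 ← W3 → W8
  W1 is a fork here and W1 is conditioned on, so the path is blocked at W1.
Path 3: W2 ← W1 → W6 ← W4 ← W3 → W5 → W8
  W1 is a fork here and W1 is conditioned on, so the path is blocked at W1.
Path 4: W2 ← W1 → W6 → W7 → W8
  W1 is a fork here and W1 is conditioned on, so the path is blocked at W1.
Path 5: W2 ← W1 → W8
  W1 is a fork here and W1 is conditioned on, so the path is blocked at W1.
Since every path is blocked, d-separation holds.

Yes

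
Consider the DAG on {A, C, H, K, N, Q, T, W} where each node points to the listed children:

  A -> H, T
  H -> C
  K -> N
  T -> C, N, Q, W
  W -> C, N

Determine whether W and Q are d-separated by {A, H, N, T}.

Enumerating the 4 paths from W to Q and testing each for blocking by {A, H, N, T}:
Path 1: W ← T → Q
  T is a fork here and T is conditioned on, so the path is blocked at T.
Path 2: W → C ← T → Q
  C is a collider here and neither C nor any of its descendants is conditioned on, so the collider stays closed — the path is blocked at C.
Path 3: W → C ← H ← A → T → Q
  C is a collider here and neither C nor any of its descendants is conditioned on, so the collider stays closed — the path is blocked at C.
Path 4: W → N ← T → Q
  T is a fork here and T is conditioned on, so the path is blocked at T.
All paths are blocked; W ⊥ Q | {A, H, N, T} holds.

Yes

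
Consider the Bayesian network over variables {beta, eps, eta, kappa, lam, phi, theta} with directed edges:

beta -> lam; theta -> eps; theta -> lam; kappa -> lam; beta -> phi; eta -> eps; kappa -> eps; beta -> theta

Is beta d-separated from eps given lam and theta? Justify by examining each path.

No — beta and eps are not d-separated given {lam, theta}.

4 paths connect beta and eps; each must be blocked for d-separation to hold:
Path 1: beta → lam ← theta → eps
  theta is a fork here and theta is conditioned on, so the path is blocked at theta.
Path 2: beta → lam ← kappa → eps
  lam is a collider and lam is conditioned on, which opens it; kappa is a fork and kappa is not conditioned on — no node blocks this path, so it is active.
Path 3: beta → theta → lam ← kappa → eps
  theta is a chain here and theta is conditioned on, so the path is blocked at theta.
Path 4: beta → theta → eps
  theta is a chain here and theta is conditioned on, so the path is blocked at theta.
Since the path beta → lam ← kappa → eps is active, beta and eps are not d-separated given {lam, theta}.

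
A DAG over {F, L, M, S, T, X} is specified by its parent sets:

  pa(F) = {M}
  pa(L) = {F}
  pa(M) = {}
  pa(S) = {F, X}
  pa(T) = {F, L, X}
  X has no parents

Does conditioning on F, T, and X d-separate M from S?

Yes — M and S are d-separated given {F, T, X}.

We examine all 3 paths between M and S:
Path 1: M → F → T ← X → S
  F is a chain here and F is conditioned on, so the path is blocked at F.
Path 2: M → F → S
  F is a chain here and F is conditioned on, so the path is blocked at F.
Path 3: M → F → L → T ← X → S
  F is a chain here and F is conditioned on, so the path is blocked at F.
All paths are blocked; M ⊥ S | {F, T, X} holds.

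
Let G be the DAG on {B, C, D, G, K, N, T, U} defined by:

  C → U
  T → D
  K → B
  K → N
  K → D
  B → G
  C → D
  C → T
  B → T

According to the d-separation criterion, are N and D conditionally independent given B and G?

We examine all 3 paths between N and D:
Path 1: N ← K → B → T ← C → D
  B is a chain here and B is conditioned on, so the path is blocked at B.
Path 2: N ← K → B → T → D
  B is a chain here and B is conditioned on, so the path is blocked at B.
Path 3: N ← K → D
  K is a fork and K is not conditioned on — no node blocks this path, so it is active.
Because an active path exists, N and D are not d-separated.

No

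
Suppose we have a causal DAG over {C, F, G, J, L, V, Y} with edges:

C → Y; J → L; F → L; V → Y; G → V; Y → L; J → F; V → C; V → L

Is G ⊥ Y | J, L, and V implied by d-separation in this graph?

Yes — G and Y are d-separated given {J, L, V}.

Enumerating the 3 paths from G to Y and testing each for blocking by {J, L, V}:
  1. G → V → C → Y — V:chain[blocks]; C:chain[open] ⇒ blocked
  2. G → V → L ← Y — V:chain[blocks]; L:collider[open] ⇒ blocked
  3. G → V → Y — V:chain[blocks] ⇒ blocked
Every path is blocked, so G and Y are d-separated given {J, L, V}.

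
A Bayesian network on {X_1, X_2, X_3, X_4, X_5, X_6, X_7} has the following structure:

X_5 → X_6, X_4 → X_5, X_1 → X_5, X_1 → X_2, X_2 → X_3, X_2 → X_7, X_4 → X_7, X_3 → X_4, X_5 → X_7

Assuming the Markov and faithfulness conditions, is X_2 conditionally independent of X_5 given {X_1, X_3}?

Yes

Enumerating the 5 paths from X_2 to X_5 and testing each for blocking by {X_1, X_3}:
Path 1: X_2 → X_3 → X_4 → X_5
  X_3 is a chain here and X_3 is conditioned on, so the path is blocked at X_3.
Path 2: X_2 → X_3 → X_4 → X_7 ← X_5
  X_3 is a chain here and X_3 is conditioned on, so the path is blocked at X_3.
Path 3: X_2 → X_7 ← X_5
  X_7 is a collider here and neither X_7 nor any of its descendants is conditioned on, so the collider stays closed — the path is blocked at X_7.
Path 4: X_2 → X_7 ← X_4 → X_5
  X_7 is a collider here and neither X_7 nor any of its descendants is conditioned on, so the collider stays closed — the path is blocked at X_7.
Path 5: X_2 ← X_1 → X_5
  X_1 is a fork here and X_1 is conditioned on, so the path is blocked at X_1.
All paths are blocked; X_2 ⊥ X_5 | {X_1, X_3} holds.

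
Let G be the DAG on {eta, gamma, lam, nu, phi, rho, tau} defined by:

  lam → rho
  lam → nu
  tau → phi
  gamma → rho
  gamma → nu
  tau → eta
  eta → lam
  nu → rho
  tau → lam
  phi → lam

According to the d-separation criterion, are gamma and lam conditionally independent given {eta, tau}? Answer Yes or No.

Yes

There are 4 undirected paths between gamma and lam; checking each against the conditioning set {eta, tau}:
Path 1: gamma → nu → rho ← lam
  rho is a collider here and neither rho nor any of its descendants is conditioned on, so the collider stays closed — the path is blocked at rho.
Path 2: gamma → nu ← lam
  nu is a collider here and neither nu nor any of its descendants is conditioned on, so the collider stays closed — the path is blocked at nu.
Path 3: gamma → rho ← nu ← lam
  rho is a collider here and neither rho nor any of its descendants is conditioned on, so the collider stays closed — the path is blocked at rho.
Path 4: gamma → rho ← lam
  rho is a collider here and neither rho nor any of its descendants is conditioned on, so the collider stays closed — the path is blocked at rho.
Since every path is blocked, d-separation holds.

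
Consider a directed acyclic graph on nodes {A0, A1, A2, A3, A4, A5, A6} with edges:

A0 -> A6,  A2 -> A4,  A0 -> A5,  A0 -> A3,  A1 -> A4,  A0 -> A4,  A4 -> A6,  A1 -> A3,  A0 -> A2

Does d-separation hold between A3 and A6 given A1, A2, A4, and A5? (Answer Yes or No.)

No — A3 and A6 are not d-separated given {A1, A2, A4, A5}.

We examine all 6 paths between A3 and A6:
Path 1: A3 ← A0 → A4 → A6
  A4 is a chain here and A4 is conditioned on, so the path is blocked at A4.
Path 2: A3 ← A0 → A2 → A4 → A6
  A2 is a chain here and A2 is conditioned on, so the path is blocked at A2.
Path 3: A3 ← A0 → A6
  A0 is a fork and A0 is not conditioned on — no node blocks this path, so it is active.
Path 4: A3 ← A1 → A4 ← A0 → A6
  A1 is a fork here and A1 is conditioned on, so the path is blocked at A1.
Path 5: A3 ← A1 → A4 ← A2 ← A0 → A6
  A1 is a fork here and A1 is conditioned on, so the path is blocked at A1.
Path 6: A3 ← A1 → A4 → A6
  A1 is a fork here and A1 is conditioned on, so the path is blocked at A1.
At least one path is unblocked, so d-separation fails.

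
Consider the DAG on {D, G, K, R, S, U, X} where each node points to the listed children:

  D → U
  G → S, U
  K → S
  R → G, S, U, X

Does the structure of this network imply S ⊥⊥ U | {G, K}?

We examine all 4 paths between S and U:
Path 1: S ← G → U
  G is a fork here and G is conditioned on, so the path is blocked at G.
Path 2: S ← G ← R → U
  G is a chain here and G is conditioned on, so the path is blocked at G.
Path 3: S ← R → U
  R is a fork and R is not conditioned on — no node blocks this path, so it is active.
Path 4: S ← R → G → U
  G is a chain here and G is conditioned on, so the path is blocked at G.
Because an active path exists, S and U are not d-separated.

No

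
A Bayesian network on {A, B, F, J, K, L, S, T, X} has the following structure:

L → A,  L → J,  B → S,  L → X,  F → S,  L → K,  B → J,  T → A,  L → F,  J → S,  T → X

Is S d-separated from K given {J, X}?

We examine all 3 paths between S and K:
Path 1: S ← F ← L → K
  F is a chain and F is not conditioned on; L is a fork and L is not conditioned on — no node blocks this path, so it is active.
Path 2: S ← J ← L → K
  J is a chain here and J is conditioned on, so the path is blocked at J.
Path 3: S ← B → J ← L → K
  B is a fork and B is not conditioned on; J is a collider and J is conditioned on, which opens it; L is a fork and L is not conditioned on — no node blocks this path, so it is active.
Since the path S ← F ← L → K is active, S and K are not d-separated given {J, X}.

No — S and K are not d-separated given {J, X}.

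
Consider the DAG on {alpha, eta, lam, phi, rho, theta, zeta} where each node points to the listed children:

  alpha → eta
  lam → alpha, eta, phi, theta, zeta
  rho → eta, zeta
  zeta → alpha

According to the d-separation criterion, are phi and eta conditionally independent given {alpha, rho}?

5 paths connect phi and eta; each must be blocked for d-separation to hold:
  1. phi ← lam → zeta ← rho → eta — lam:fork[open]; zeta:collider[open]; rho:fork[blocks] ⇒ blocked
  2. phi ← lam → zeta → alpha → eta — lam:fork[open]; zeta:chain[open]; alpha:chain[blocks] ⇒ blocked
  3. phi ← lam → alpha ← zeta ← rho → eta — lam:fork[open]; alpha:collider[open]; zeta:chain[open]; rho:fork[blocks] ⇒ blocked
  4. phi ← lam → alpha → eta — lam:fork[open]; alpha:chain[blocks] ⇒ blocked
  5. phi ← lam → eta — lam:fork[open] ⇒ active
Since the path phi ← lam → eta is active, phi and eta are not d-separated given {alpha, rho}.

No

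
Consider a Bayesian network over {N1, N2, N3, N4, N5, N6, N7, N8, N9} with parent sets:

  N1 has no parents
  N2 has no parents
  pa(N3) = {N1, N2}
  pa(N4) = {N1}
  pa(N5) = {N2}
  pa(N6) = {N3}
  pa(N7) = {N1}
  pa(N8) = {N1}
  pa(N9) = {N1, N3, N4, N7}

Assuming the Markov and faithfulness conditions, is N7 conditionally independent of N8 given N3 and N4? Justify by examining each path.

We examine all 4 paths between N7 and N8:
Path 1: N7 ← N1 → N8
  N1 is a fork and N1 is not conditioned on — no node blocks this path, so it is active.
Path 2: N7 → N9 ← N3 ← N1 → N8
  N9 is a collider here and neither N9 nor any of its descendants is conditioned on, so the collider stays closed — the path is blocked at N9.
Path 3: N7 → N9 ← N1 → N8
  N9 is a collider here and neither N9 nor any of its descendants is conditioned on, so the collider stays closed — the path is blocked at N9.
Path 4: N7 → N9 ← N4 ← N1 → N8
  N9 is a collider here and neither N9 nor any of its descendants is conditioned on, so the collider stays closed — the path is blocked at N9.
Because an active path exists, N7 and N8 are not d-separated.

No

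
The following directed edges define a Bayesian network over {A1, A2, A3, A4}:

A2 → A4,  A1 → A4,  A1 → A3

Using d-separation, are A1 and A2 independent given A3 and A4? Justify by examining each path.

The only undirected path from A1 to A2 is:
Path 1: A1 → A4 ← A2
  A4 is a collider and A4 is conditioned on, which opens it — no node blocks this path, so it is active.
Because an active path exists, A1 and A2 are not d-separated.

No — A1 and A2 are not d-separated given {A3, A4}.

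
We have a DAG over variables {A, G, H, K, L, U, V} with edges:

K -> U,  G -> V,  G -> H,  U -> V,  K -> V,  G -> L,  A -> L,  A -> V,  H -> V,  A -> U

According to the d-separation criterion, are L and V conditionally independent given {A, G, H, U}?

Yes

We examine all 5 paths between L and V:
Path 1: L ← A → V
  A is a fork here and A is conditioned on, so the path is blocked at A.
Path 2: L ← A → U → V
  A is a fork here and A is conditioned on, so the path is blocked at A.
Path 3: L ← A → U ← K → V
  A is a fork here and A is conditioned on, so the path is blocked at A.
Path 4: L ← G → V
  G is a fork here and G is conditioned on, so the path is blocked at G.
Path 5: L ← G → H → V
  G is a fork here and G is conditioned on, so the path is blocked at G.
Since every path is blocked, d-separation holds.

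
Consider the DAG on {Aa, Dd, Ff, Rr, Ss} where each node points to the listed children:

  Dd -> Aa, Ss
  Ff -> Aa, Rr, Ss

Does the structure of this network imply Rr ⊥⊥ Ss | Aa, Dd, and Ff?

Yes — Rr and Ss are d-separated given {Aa, Dd, Ff}.

Enumerating the 2 paths from Rr to Ss and testing each for blocking by {Aa, Dd, Ff}:
Path 1: Rr ← Ff → Ss
  Ff is a fork here and Ff is conditioned on, so the path is blocked at Ff.
Path 2: Rr ← Ff → Aa ← Dd → Ss
  Ff is a fork here and Ff is conditioned on, so the path is blocked at Ff.
All paths are blocked; Rr ⊥ Ss | {Aa, Dd, Ff} holds.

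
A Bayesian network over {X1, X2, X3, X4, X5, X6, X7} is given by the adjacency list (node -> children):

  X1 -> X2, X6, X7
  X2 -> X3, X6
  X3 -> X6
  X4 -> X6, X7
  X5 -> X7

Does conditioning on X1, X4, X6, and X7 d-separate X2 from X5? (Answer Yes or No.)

6 paths connect X2 and X5; each must be blocked for d-separation to hold:
Path 1: X2 → X6 ← X1 → X7 ← X5
  X1 is a fork here and X1 is conditioned on, so the path is blocked at X1.
Path 2: X2 → X6 ← X4 → X7 ← X5
  X4 is a fork here and X4 is conditioned on, so the path is blocked at X4.
Path 3: X2 ← X1 → X6 ← X4 → X7 ← X5
  X1 is a fork here and X1 is conditioned on, so the path is blocked at X1.
Path 4: X2 ← X1 → X7 ← X5
  X1 is a fork here and X1 is conditioned on, so the path is blocked at X1.
Path 5: X2 → X3 → X6 ← X1 → X7 ← X5
  X1 is a fork here and X1 is conditioned on, so the path is blocked at X1.
Path 6: X2 → X3 → X6 ← X4 → X7 ← X5
  X4 is a fork here and X4 is conditioned on, so the path is blocked at X4.
Every path is blocked, so X2 and X5 are d-separated given {X1, X4, X6, X7}.

Yes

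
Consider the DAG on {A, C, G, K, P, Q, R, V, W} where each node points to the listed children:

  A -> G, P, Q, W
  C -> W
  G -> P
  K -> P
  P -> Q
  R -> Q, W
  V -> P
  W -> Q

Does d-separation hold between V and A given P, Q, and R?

No

We examine all 5 paths between V and A:
Path 1: V → P ← A
  P is a collider and P is conditioned on, which opens it — no node blocks this path, so it is active.
Path 2: V → P → Q ← W ← A
  P is a chain here and P is conditioned on, so the path is blocked at P.
Path 3: V → P → Q ← A
  P is a chain here and P is conditioned on, so the path is blocked at P.
Path 4: V → P → Q ← R → W ← A
  P is a chain here and P is conditioned on, so the path is blocked at P.
Path 5: V → P ← G ← A
  P is a collider and P is conditioned on, which opens it; G is a chain and G is not conditioned on — no node blocks this path, so it is active.
At least one path is unblocked, so d-separation fails.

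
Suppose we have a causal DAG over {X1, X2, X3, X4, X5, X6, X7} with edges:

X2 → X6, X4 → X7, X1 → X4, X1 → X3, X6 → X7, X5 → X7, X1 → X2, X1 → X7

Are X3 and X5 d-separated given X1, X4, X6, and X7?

Yes

There are 3 undirected paths between X3 and X5; checking each against the conditioning set {X1, X4, X6, X7}:
Path 1: X3 ← X1 → X7 ← X5
  X1 is a fork here and X1 is conditioned on, so the path is blocked at X1.
Path 2: X3 ← X1 → X2 → X6 → X7 ← X5
  X1 is a fork here and X1 is conditioned on, so the path is blocked at X1.
Path 3: X3 ← X1 → X4 → X7 ← X5
  X1 is a fork here and X1 is conditioned on, so the path is blocked at X1.
Since every path is blocked, d-separation holds.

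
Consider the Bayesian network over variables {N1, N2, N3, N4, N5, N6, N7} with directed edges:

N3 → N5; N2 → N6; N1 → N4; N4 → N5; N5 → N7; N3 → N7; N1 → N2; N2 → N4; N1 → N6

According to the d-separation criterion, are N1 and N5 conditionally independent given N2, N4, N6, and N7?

Yes — N1 and N5 are d-separated given {N2, N4, N6, N7}.

There are 3 undirected paths between N1 and N5; checking each against the conditioning set {N2, N4, N6, N7}:
Path 1: N1 → N2 → N4 → N5
  N2 is a chain here and N2 is conditioned on, so the path is blocked at N2.
Path 2: N1 → N6 ← N2 → N4 → N5
  N2 is a fork here and N2 is conditioned on, so the path is blocked at N2.
Path 3: N1 → N4 → N5
  N4 is a chain here and N4 is conditioned on, so the path is blocked at N4.
Since every path is blocked, d-separation holds.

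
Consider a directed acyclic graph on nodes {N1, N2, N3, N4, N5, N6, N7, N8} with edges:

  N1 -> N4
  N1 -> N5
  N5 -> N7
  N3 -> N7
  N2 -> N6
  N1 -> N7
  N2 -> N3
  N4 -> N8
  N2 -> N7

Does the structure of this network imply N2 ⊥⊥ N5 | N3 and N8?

There are 4 undirected paths between N2 and N5; checking each against the conditioning set {N3, N8}:
  1. N2 → N7 ← N5 — N7:collider[blocks] ⇒ blocked
  2. N2 → N7 ← N1 → N5 — N7:collider[blocks]; N1:fork[open] ⇒ blocked
  3. N2 → N3 → N7 ← N5 — N3:chain[blocks]; N7:collider[blocks] ⇒ blocked
  4. N2 → N3 → N7 ← N1 → N5 — N3:chain[blocks]; N7:collider[blocks]; N1:fork[open] ⇒ blocked
Since every path is blocked, d-separation holds.

Yes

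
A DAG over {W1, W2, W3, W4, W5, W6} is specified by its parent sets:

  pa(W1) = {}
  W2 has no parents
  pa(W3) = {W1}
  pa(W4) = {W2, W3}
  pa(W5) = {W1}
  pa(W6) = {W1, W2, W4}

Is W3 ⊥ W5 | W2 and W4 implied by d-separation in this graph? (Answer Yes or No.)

There are 3 undirected paths between W3 and W5; checking each against the conditioning set {W2, W4}:
Path 1: W3 → W4 ← W2 → W6 ← W1 → W5
  W2 is a fork here and W2 is conditioned on, so the path is blocked at W2.
Path 2: W3 → W4 → W6 ← W1 → W5
  W4 is a chain here and W4 is conditioned on, so the path is blocked at W4.
Path 3: W3 ← W1 → W5
  W1 is a fork and W1 is not conditioned on — no node blocks this path, so it is active.
Because an active path exists, W3 and W5 are not d-separated.

No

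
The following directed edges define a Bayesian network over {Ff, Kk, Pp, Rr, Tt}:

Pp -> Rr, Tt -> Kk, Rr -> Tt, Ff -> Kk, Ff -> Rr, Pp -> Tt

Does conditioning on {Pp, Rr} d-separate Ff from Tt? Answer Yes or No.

We examine all 3 paths between Ff and Tt:
Path 1: Ff → Kk ← Tt
  Kk is a collider here and neither Kk nor any of its descendants is conditioned on, so the collider stays closed — the path is blocked at Kk.
Path 2: Ff → Rr ← Pp → Tt
  Pp is a fork here and Pp is conditioned on, so the path is blocked at Pp.
Path 3: Ff → Rr → Tt
  Rr is a chain here and Rr is conditioned on, so the path is blocked at Rr.
All paths are blocked; Ff ⊥ Tt | {Pp, Rr} holds.

Yes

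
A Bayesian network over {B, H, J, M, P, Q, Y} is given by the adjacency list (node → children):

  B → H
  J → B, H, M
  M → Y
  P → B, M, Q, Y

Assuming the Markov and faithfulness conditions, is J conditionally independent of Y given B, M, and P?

Yes

There are 6 undirected paths between J and Y; checking each against the conditioning set {B, M, P}:
  1. J → B ← P → M → Y — B:collider[open]; P:fork[blocks]; M:chain[blocks] ⇒ blocked
  2. J → B ← P → Y — B:collider[open]; P:fork[blocks] ⇒ blocked
  3. J → H ← B ← P → M → Y — H:collider[blocks]; B:chain[blocks]; P:fork[blocks]; M:chain[blocks] ⇒ blocked
  4. J → H ← B ← P → Y — H:collider[blocks]; B:chain[blocks]; P:fork[blocks] ⇒ blocked
  5. J → M ← P → Y — M:collider[open]; P:fork[blocks] ⇒ blocked
  6. J → M → Y — M:chain[blocks] ⇒ blocked
All paths are blocked; J ⊥ Y | {B, M, P} holds.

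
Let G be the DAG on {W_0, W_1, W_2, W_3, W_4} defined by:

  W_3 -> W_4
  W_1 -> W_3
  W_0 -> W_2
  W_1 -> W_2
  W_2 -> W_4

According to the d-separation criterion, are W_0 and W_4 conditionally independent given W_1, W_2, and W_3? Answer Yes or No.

Yes

There are 2 undirected paths between W_0 and W_4; checking each against the conditioning set {W_1, W_2, W_3}:
Path 1: W_0 → W_2 → W_4
  W_2 is a chain here and W_2 is conditioned on, so the path is blocked at W_2.
Path 2: W_0 → W_2 ← W_1 → W_3 → W_4
  W_1 is a fork here and W_1 is conditioned on, so the path is blocked at W_1.
Every path is blocked, so W_0 and W_4 are d-separated given {W_1, W_2, W_3}.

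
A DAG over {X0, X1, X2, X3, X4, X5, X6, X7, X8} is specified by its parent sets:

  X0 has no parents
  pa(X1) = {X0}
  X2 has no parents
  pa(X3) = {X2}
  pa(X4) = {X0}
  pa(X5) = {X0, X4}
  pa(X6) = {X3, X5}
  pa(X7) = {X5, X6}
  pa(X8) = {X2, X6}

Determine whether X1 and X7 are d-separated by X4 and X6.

There are 4 undirected paths between X1 and X7; checking each against the conditioning set {X4, X6}:
  1. X1 ← X0 → X5 → X7 — X0:fork[open]; X5:chain[open] ⇒ active
  2. X1 ← X0 → X5 → X6 → X7 — X0:fork[open]; X5:chain[open]; X6:chain[blocks] ⇒ blocked
  3. X1 ← X0 → X4 → X5 → X7 — X0:fork[open]; X4:chain[blocks]; X5:chain[open] ⇒ blocked
  4. X1 ← X0 → X4 → X5 → X6 → X7 — X0:fork[open]; X4:chain[blocks]; X5:chain[open]; X6:chain[blocks] ⇒ blocked
At least one path is unblocked, so d-separation fails.

No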